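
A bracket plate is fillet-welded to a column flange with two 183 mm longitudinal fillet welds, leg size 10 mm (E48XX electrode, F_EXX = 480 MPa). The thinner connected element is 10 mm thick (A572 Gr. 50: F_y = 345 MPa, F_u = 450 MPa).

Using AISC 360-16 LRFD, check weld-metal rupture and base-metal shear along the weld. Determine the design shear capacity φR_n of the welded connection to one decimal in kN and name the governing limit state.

Weld metal: throat = 0.707×10 = 7.07 mm, L = 2×183 = 366 mm. φR_n = 0.75 × 0.6 × 480 × 7.07 × 366 = 558.9 kN.
Base metal shear (10 mm plate): yield φR_n = 1.0×0.6×345×10×366 = 757.6 kN; rupture φR_n = 0.75×0.6×450×10×366 = 741.2 kN; take 741.2 kN (rupture).
Governing: min(558.9, 741.2) = 558.9 kN → weld metal.

558.9 kN (weld metal governs)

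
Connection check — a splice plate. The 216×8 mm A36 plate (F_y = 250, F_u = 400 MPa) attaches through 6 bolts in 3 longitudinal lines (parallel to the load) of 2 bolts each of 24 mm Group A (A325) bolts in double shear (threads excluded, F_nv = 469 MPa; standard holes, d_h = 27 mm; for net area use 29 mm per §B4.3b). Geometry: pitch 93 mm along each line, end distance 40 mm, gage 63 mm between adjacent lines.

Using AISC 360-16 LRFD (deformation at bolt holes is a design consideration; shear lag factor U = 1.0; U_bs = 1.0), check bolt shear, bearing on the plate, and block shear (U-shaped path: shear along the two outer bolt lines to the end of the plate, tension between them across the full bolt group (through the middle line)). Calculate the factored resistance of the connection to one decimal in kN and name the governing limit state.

Bolt shear: A_b = π(24)²/4 = 452.39 mm². φR_n = 0.75 × 469 × 452.39 × 6 × 2 = 1909.5 kN.
Bearing (8 mm plate, F_u = 400 MPa): end bolts L_c = 40 − 27/2 = 26.5, R_n = min(1.2×26.5×8×400, 2.4×24×8×400) = 101.76 kN/bolt; interior L_c = 93 − 27 = 66, R_n = 184.32 kN/bolt. φR_n = 0.75 × (3×101.76 + 3×184.32) = 643.7 kN.
Block shear: shear path 2×[40+1×93] = 2×133 mm, A_gv = 2128, A_nv = 2×(133 − 1.5×29)×8 = 1432 mm²; tension across gage: (126 − 2×29)×8 = 544 mm². R_n = min(0.6×400×1432, 0.6×250×2128) + 1.0×400×544 = min(343.68, 319.2) + 217.6 = 536.8 kN. φR_n = 0.75 × 536.8 = 402.6 kN.
Governing: min(1909.5, 643.7, 402.6) = 402.6 kN → block shear.

402.6 kN (block shear governs)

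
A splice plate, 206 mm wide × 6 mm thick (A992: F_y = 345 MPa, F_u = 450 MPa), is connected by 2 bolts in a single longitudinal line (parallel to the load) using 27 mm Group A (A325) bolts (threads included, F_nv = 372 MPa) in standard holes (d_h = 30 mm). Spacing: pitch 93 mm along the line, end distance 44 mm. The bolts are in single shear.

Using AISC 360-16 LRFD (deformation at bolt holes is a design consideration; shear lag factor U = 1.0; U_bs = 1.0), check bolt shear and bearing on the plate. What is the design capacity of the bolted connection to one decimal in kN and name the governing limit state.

201.7 kN (bearing governs)

Bolt shear: A_b = π(27)²/4 = 572.56 mm². φR_n = 0.75 × 372 × 572.56 × 2 × 1 = 319.5 kN.
Bearing (6 mm plate, F_u = 450 MPa): end bolts L_c = 44 − 30/2 = 29, R_n = min(1.2×29×6×450, 2.4×27×6×450) = 93.96 kN/bolt; interior L_c = 93 − 30 = 63, R_n = 174.96 kN/bolt. φR_n = 0.75 × (1×93.96 + 1×174.96) = 201.7 kN.
Governing: min(319.5, 201.7) = 201.7 kN → bearing.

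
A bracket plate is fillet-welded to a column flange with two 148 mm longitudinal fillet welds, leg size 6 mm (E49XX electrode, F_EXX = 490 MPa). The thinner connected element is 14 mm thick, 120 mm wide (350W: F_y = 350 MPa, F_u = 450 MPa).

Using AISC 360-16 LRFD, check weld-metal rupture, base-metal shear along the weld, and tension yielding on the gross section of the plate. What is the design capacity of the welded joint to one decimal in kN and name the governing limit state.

Weld metal: throat = 0.707×6 = 4.242 mm, L = 2×148 = 296 mm. φR_n = 0.75 × 0.6 × 490 × 4.242 × 296 = 276.9 kN.
Base metal shear (14 mm plate): yield φR_n = 1.0×0.6×350×14×296 = 870.2 kN; rupture φR_n = 0.75×0.6×450×14×296 = 839.2 kN; take 839.2 kN (rupture).
Tension yield (gross): A_g = 120×14 = 1680 mm². φR_n = 0.90 × 350 × 1680 = 529.2 kN.
Governing: min(276.9, 839.2, 529.2) = 276.9 kN → weld metal.

276.9 kN (weld metal governs)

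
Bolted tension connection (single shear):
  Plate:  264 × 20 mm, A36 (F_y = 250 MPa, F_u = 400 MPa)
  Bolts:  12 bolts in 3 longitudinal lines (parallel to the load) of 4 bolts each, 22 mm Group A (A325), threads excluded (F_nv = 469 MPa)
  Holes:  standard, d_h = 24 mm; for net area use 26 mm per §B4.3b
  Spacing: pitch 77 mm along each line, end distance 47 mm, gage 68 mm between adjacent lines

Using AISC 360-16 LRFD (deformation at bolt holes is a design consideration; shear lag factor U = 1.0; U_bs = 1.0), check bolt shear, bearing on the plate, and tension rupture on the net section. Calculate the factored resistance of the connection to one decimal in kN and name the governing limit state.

1116.0 kN (net-section rupture governs)

Bolt shear: A_b = π(22)²/4 = 380.13 mm². φR_n = 0.75 × 469 × 380.13 × 12 × 1 = 1604.5 kN.
Bearing (20 mm plate, F_u = 400 MPa): end bolts L_c = 47 − 24/2 = 35, R_n = min(1.2×35×20×400, 2.4×22×20×400) = 336 kN/bolt; interior L_c = 77 − 24 = 53, R_n = 422.4 kN/bolt. φR_n = 0.75 × (3×336 + 9×422.4) = 3607.2 kN.
Tension rupture (net): A_n = (264 − 3×26)×20 = 3720 mm² (U = 1.0, A_e = A_n). φR_n = 0.75 × 400 × 3720 = 1116.0 kN.
Governing: min(1604.5, 3607.2, 1116.0) = 1116.0 kN → net-section rupture.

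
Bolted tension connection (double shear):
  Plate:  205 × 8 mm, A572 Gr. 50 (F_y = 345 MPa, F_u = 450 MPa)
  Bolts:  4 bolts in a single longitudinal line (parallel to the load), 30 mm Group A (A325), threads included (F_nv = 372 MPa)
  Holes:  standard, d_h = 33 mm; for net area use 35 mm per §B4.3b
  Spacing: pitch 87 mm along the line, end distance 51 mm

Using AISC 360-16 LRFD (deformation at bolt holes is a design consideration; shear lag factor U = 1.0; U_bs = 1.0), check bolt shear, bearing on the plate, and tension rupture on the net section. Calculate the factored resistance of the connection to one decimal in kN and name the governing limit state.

Bolt shear: A_b = π(30)²/4 = 706.86 mm². φR_n = 0.75 × 372 × 706.86 × 4 × 2 = 1577.7 kN.
Bearing (8 mm plate, F_u = 450 MPa): end bolts L_c = 51 − 33/2 = 34.5, R_n = min(1.2×34.5×8×450, 2.4×30×8×450) = 149.04 kN/bolt; interior L_c = 87 − 33 = 54, R_n = 233.28 kN/bolt. φR_n = 0.75 × (1×149.04 + 3×233.28) = 636.7 kN.
Tension rupture (net): A_n = (205 − 1×35)×8 = 1360 mm² (U = 1.0, A_e = A_n). φR_n = 0.75 × 450 × 1360 = 459.0 kN.
Governing: min(1577.7, 636.7, 459.0) = 459.0 kN → net-section rupture.

459.0 kN (net-section rupture governs)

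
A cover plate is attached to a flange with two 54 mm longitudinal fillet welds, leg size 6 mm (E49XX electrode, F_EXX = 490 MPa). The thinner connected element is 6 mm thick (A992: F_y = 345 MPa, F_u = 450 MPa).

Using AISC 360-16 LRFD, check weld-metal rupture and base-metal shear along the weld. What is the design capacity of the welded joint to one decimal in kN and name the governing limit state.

Weld metal: throat = 0.707×6 = 4.242 mm, L = 2×54 = 108 mm. φR_n = 0.75 × 0.6 × 490 × 4.242 × 108 = 101.0 kN.
Base metal shear (6 mm plate): yield φR_n = 1.0×0.6×345×6×108 = 134.1 kN; rupture φR_n = 0.75×0.6×450×6×108 = 131.2 kN; take 131.2 kN (rupture).
Governing: min(101.0, 131.2) = 101.0 kN → weld metal.

101.0 kN (weld metal governs)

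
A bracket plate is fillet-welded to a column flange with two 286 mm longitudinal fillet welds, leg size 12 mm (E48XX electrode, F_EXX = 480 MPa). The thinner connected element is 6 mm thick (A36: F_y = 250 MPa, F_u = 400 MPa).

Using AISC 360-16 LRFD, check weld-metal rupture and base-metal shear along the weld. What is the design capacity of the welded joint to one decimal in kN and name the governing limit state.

Weld metal: throat = 0.707×12 = 8.484 mm, L = 2×286 = 572 mm. φR_n = 0.75 × 0.6 × 480 × 8.484 × 572 = 1048.2 kN.
Base metal shear (6 mm plate): yield φR_n = 1.0×0.6×250×6×572 = 514.8 kN; rupture φR_n = 0.75×0.6×400×6×572 = 617.8 kN; take 514.8 kN (yield).
Governing: min(1048.2, 514.8) = 514.8 kN → base-metal shear.

514.8 kN (base-metal shear governs)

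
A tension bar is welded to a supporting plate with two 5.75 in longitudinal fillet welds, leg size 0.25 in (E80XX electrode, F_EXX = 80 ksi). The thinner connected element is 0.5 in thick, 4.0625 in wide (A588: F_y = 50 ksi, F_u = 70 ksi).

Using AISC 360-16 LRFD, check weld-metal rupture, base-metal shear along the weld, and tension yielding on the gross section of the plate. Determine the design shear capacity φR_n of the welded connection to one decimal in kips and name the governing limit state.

73.2 kips (weld metal governs)

Weld metal: throat = 0.707×0.25 = 0.17675 in, L = 2×5.75 = 11.5 in. φR_n = 0.75 × 0.6 × 80 × 0.17675 × 11.5 = 73.2 kips.
Base metal shear (0.5 in plate): yield φR_n = 1.0×0.6×50×0.5×11.5 = 172.5 kips; rupture φR_n = 0.75×0.6×70×0.5×11.5 = 181.1 kips; take 172.5 kips (yield).
Tension yield (gross): A_g = 4.0625×0.5 = 2.0313 in². φR_n = 0.90 × 50 × 2.0313 = 91.4 kips.
Governing: min(73.2, 172.5, 91.4) = 73.2 kips → weld metal.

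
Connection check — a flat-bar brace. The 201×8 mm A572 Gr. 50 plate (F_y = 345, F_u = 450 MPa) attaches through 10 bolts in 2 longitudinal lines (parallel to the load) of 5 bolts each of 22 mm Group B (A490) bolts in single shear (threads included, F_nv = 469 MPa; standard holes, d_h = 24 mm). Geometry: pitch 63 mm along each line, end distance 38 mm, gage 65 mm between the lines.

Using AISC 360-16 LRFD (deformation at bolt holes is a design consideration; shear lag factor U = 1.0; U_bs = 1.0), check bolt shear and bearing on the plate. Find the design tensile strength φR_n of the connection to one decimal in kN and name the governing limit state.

1179.4 kN (bearing governs)

Bolt shear: A_b = π(22)²/4 = 380.13 mm². φR_n = 0.75 × 469 × 380.13 × 10 × 1 = 1337.1 kN.
Bearing (8 mm plate, F_u = 450 MPa): end bolts L_c = 38 − 24/2 = 26, R_n = min(1.2×26×8×450, 2.4×22×8×450) = 112.32 kN/bolt; interior L_c = 63 − 24 = 39, R_n = 168.48 kN/bolt. φR_n = 0.75 × (2×112.32 + 8×168.48) = 1179.4 kN.
Governing: min(1337.1, 1179.4) = 1179.4 kN → bearing.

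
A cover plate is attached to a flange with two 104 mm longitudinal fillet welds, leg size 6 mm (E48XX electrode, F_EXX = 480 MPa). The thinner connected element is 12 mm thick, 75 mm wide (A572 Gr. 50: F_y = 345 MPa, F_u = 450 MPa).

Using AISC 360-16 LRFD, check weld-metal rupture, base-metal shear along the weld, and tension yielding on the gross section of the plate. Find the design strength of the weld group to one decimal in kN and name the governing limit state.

190.6 kN (weld metal governs)

Weld metal: throat = 0.707×6 = 4.242 mm, L = 2×104 = 208 mm. φR_n = 0.75 × 0.6 × 480 × 4.242 × 208 = 190.6 kN.
Base metal shear (12 mm plate): yield φR_n = 1.0×0.6×345×12×208 = 516.7 kN; rupture φR_n = 0.75×0.6×450×12×208 = 505.4 kN; take 505.4 kN (rupture).
Tension yield (gross): A_g = 75×12 = 900 mm². φR_n = 0.90 × 345 × 900 = 279.5 kN.
Governing: min(190.6, 505.4, 279.5) = 190.6 kN → weld metal.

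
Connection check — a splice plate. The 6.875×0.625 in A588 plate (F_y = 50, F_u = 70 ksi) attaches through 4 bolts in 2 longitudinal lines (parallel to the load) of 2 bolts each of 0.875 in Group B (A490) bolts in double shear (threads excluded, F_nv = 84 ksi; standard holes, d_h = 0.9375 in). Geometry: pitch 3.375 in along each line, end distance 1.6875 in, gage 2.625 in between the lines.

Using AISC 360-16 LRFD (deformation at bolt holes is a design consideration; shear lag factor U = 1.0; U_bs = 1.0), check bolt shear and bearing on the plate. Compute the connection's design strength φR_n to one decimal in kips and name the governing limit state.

233.8 kips (bearing governs)

Bolt shear: A_b = π(0.875)²/4 = 0.60132 in². φR_n = 0.75 × 84 × 0.60132 × 4 × 2 = 303.1 kips.
Bearing (0.625 in plate, F_u = 70 ksi): end bolts L_c = 1.6875 − 0.9375/2 = 1.21875, R_n = min(1.2×1.21875×0.625×70, 2.4×0.875×0.625×70) = 63.984 kips/bolt; interior L_c = 3.375 − 0.9375 = 2.4375, R_n = 91.875 kips/bolt. φR_n = 0.75 × (2×63.984 + 2×91.875) = 233.8 kips.
Governing: min(303.1, 233.8) = 233.8 kips → bearing.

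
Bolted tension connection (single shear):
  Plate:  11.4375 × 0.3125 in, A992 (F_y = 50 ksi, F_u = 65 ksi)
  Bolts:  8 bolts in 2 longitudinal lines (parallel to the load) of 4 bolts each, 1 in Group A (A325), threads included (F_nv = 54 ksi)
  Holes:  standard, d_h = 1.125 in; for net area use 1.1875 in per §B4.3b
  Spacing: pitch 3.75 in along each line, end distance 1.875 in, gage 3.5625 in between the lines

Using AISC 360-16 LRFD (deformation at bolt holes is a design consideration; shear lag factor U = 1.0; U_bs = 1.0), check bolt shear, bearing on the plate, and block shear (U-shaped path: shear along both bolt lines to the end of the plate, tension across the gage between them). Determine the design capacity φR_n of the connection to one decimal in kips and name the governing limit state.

Bolt shear: A_b = π(1)²/4 = 0.7854 in². φR_n = 0.75 × 54 × 0.7854 × 8 × 1 = 254.5 kips.
Bearing (0.3125 in plate, F_u = 65 ksi): end bolts L_c = 1.875 − 1.125/2 = 1.3125, R_n = min(1.2×1.3125×0.3125×65, 2.4×1×0.3125×65) = 31.992 kips/bolt; interior L_c = 3.75 − 1.125 = 2.625, R_n = 48.75 kips/bolt. φR_n = 0.75 × (2×31.992 + 6×48.75) = 267.4 kips.
Block shear: shear path 2×[1.875+3×3.75] = 2×13.125 in, A_gv = 8.2031, A_nv = 2×(13.125 − 3.5×1.1875)×0.3125 = 5.6055 in²; tension across gage: (3.5625 − 1×1.1875)×0.3125 = 0.74219 in². R_n = min(0.6×65×5.6055, 0.6×50×8.2031) + 1.0×65×0.74219 = min(218.61, 246.09) + 48.242 = 266.85 kips. φR_n = 0.75 × 266.85 = 200.1 kips.
Governing: min(254.5, 267.4, 200.1) = 200.1 kips → block shear.

200.1 kips (block shear governs)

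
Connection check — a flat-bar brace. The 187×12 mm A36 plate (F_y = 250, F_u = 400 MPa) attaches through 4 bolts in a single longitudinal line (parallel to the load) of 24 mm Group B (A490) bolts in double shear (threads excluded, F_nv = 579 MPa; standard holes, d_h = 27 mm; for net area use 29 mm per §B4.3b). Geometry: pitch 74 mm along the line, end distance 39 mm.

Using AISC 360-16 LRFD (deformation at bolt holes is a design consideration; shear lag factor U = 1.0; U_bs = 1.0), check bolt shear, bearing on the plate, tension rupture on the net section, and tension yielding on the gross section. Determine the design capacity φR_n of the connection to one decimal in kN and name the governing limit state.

504.9 kN (gross-section yield governs)

Bolt shear: A_b = π(24)²/4 = 452.39 mm². φR_n = 0.75 × 579 × 452.39 × 4 × 2 = 1571.6 kN.
Bearing (12 mm plate, F_u = 400 MPa): end bolts L_c = 39 − 27/2 = 25.5, R_n = min(1.2×25.5×12×400, 2.4×24×12×400) = 146.88 kN/bolt; interior L_c = 74 − 27 = 47, R_n = 270.72 kN/bolt. φR_n = 0.75 × (1×146.88 + 3×270.72) = 719.3 kN.
Tension rupture (net): A_n = (187 − 1×29)×12 = 1896 mm² (U = 1.0, A_e = A_n). φR_n = 0.75 × 400 × 1896 = 568.8 kN.
Tension yield (gross): A_g = 187×12 = 2244 mm². φR_n = 0.90 × 250 × 2244 = 504.9 kN.
Governing: min(1571.6, 719.3, 568.8, 504.9) = 504.9 kN → gross-section yield.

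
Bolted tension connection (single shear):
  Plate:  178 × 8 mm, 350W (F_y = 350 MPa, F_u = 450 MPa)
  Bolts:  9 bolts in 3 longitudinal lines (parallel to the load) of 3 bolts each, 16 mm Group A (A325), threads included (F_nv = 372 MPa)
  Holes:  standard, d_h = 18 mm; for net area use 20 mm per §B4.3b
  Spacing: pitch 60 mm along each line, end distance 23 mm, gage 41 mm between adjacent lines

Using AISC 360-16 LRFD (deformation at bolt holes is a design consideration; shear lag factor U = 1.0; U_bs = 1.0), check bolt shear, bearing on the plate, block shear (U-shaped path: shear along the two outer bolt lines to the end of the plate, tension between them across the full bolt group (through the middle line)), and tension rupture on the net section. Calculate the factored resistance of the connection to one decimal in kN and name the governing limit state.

Bolt shear: A_b = π(16)²/4 = 201.06 mm². φR_n = 0.75 × 372 × 201.06 × 9 × 1 = 504.9 kN.
Bearing (8 mm plate, F_u = 450 MPa): end bolts L_c = 23 − 18/2 = 14, R_n = min(1.2×14×8×450, 2.4×16×8×450) = 60.48 kN/bolt; interior L_c = 60 − 18 = 42, R_n = 138.24 kN/bolt. φR_n = 0.75 × (3×60.48 + 6×138.24) = 758.2 kN.
Block shear: shear path 2×[23+2×60] = 2×143 mm, A_gv = 2288, A_nv = 2×(143 − 2.5×20)×8 = 1488 mm²; tension across gage: (82 − 2×20)×8 = 336 mm². R_n = min(0.6×450×1488, 0.6×350×2288) + 1.0×450×336 = min(401.76, 480.48) + 151.2 = 552.96 kN. φR_n = 0.75 × 552.96 = 414.7 kN.
Tension rupture (net): A_n = (178 − 3×20)×8 = 944 mm² (U = 1.0, A_e = A_n). φR_n = 0.75 × 450 × 944 = 318.6 kN.
Governing: min(504.9, 758.2, 414.7, 318.6) = 318.6 kN → net-section rupture.

318.6 kN (net-section rupture governs)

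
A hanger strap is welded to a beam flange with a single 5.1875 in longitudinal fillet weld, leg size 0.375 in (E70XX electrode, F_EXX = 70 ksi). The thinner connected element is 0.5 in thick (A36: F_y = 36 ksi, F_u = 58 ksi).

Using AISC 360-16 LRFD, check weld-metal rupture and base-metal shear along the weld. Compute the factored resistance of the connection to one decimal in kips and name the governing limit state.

43.3 kips (weld metal governs)

Weld metal: throat = 0.707×0.375 = 0.26513 in, L = 5.1875 in. φR_n = 0.75 × 0.6 × 70 × 0.26513 × 5.1875 = 43.3 kips.
Base metal shear (0.5 in plate): yield φR_n = 1.0×0.6×36×0.5×5.1875 = 56.0 kips; rupture φR_n = 0.75×0.6×58×0.5×5.1875 = 67.7 kips; take 56.0 kips (yield).
Governing: min(43.3, 56.0) = 43.3 kips → weld metal.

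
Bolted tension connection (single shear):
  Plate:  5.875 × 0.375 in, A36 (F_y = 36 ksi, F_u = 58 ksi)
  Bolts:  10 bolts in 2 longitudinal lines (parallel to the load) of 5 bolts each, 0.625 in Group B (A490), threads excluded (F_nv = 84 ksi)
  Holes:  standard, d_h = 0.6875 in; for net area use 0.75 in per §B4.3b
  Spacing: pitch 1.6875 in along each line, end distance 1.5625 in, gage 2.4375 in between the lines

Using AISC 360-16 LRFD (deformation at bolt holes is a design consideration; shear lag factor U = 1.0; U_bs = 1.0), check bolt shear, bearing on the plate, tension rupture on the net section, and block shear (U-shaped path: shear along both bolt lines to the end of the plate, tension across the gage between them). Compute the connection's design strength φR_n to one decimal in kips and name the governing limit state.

Bolt shear: A_b = π(0.625)²/4 = 0.3068 in². φR_n = 0.75 × 84 × 0.3068 × 10 × 1 = 193.3 kips.
Bearing (0.375 in plate, F_u = 58 ksi): end bolts L_c = 1.5625 − 0.6875/2 = 1.21875, R_n = min(1.2×1.21875×0.375×58, 2.4×0.625×0.375×58) = 31.809 kips/bolt; interior L_c = 1.6875 − 0.6875 = 1, R_n = 26.1 kips/bolt. φR_n = 0.75 × (2×31.809 + 8×26.1) = 204.3 kips.
Tension rupture (net): A_n = (5.875 − 2×0.75)×0.375 = 1.6406 in² (U = 1.0, A_e = A_n). φR_n = 0.75 × 58 × 1.6406 = 71.4 kips.
Block shear: shear path 2×[1.5625+4×1.6875] = 2×8.3125 in, A_gv = 6.2344, A_nv = 2×(8.3125 − 4.5×0.75)×0.375 = 3.7031 in²; tension across gage: (2.4375 − 1×0.75)×0.375 = 0.63281 in². R_n = min(0.6×58×3.7031, 0.6×36×6.2344) + 1.0×58×0.63281 = min(128.87, 134.66) + 36.703 = 165.57 kips. φR_n = 0.75 × 165.57 = 124.2 kips.
Governing: min(193.3, 204.3, 71.4, 124.2) = 71.4 kips → net-section rupture.

71.4 kips (net-section rupture governs)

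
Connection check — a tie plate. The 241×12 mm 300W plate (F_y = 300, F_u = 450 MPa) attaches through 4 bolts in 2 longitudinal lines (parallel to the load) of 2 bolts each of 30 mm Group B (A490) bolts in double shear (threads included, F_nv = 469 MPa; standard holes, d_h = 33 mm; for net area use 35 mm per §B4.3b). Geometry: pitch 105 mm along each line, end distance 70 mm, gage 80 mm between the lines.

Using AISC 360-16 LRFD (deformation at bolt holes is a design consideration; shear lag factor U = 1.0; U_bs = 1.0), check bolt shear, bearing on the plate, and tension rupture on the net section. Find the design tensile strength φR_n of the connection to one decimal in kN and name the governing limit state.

Bolt shear: A_b = π(30)²/4 = 706.86 mm². φR_n = 0.75 × 469 × 706.86 × 4 × 2 = 1989.1 kN.
Bearing (12 mm plate, F_u = 450 MPa): end bolts L_c = 70 − 33/2 = 53.5, R_n = min(1.2×53.5×12×450, 2.4×30×12×450) = 346.68 kN/bolt; interior L_c = 105 − 33 = 72, R_n = 388.8 kN/bolt. φR_n = 0.75 × (2×346.68 + 2×388.8) = 1103.2 kN.
Tension rupture (net): A_n = (241 − 2×35)×12 = 2052 mm² (U = 1.0, A_e = A_n). φR_n = 0.75 × 450 × 2052 = 692.6 kN.
Governing: min(1989.1, 1103.2, 692.6) = 692.6 kN → net-section rupture.

692.6 kN (net-section rupture governs)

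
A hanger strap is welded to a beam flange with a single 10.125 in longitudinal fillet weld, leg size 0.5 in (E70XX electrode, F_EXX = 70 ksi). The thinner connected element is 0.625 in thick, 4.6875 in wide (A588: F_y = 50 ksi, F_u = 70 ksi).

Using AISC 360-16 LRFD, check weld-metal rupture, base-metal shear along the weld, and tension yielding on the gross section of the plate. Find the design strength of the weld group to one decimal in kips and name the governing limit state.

112.7 kips (weld metal governs)

Weld metal: throat = 0.707×0.5 = 0.3535 in, L = 10.125 in. φR_n = 0.75 × 0.6 × 70 × 0.3535 × 10.125 = 112.7 kips.
Base metal shear (0.625 in plate): yield φR_n = 1.0×0.6×50×0.625×10.125 = 189.8 kips; rupture φR_n = 0.75×0.6×70×0.625×10.125 = 199.3 kips; take 189.8 kips (yield).
Tension yield (gross): A_g = 4.6875×0.625 = 2.9297 in². φR_n = 0.90 × 50 × 2.9297 = 131.8 kips.
Governing: min(112.7, 189.8, 131.8) = 112.7 kips → weld metal.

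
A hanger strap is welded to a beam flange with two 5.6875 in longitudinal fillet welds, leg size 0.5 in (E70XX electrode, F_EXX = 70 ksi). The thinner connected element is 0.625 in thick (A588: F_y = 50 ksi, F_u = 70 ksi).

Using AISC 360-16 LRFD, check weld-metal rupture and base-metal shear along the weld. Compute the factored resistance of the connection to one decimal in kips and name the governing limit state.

Weld metal: throat = 0.707×0.5 = 0.3535 in, L = 2×5.6875 = 11.375 in. φR_n = 0.75 × 0.6 × 70 × 0.3535 × 11.375 = 126.7 kips.
Base metal shear (0.625 in plate): yield φR_n = 1.0×0.6×50×0.625×11.375 = 213.3 kips; rupture φR_n = 0.75×0.6×70×0.625×11.375 = 223.9 kips; take 213.3 kips (yield).
Governing: min(126.7, 213.3) = 126.7 kips → weld metal.

126.7 kips (weld metal governs)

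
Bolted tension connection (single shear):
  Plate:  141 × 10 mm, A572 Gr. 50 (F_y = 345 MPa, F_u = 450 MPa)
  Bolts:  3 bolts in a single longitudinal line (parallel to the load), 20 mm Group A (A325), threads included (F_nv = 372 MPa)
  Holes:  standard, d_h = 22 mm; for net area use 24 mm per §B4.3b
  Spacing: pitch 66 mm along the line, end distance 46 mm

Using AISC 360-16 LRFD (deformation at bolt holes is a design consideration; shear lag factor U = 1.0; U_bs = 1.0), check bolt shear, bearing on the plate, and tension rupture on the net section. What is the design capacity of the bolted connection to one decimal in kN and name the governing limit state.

263.0 kN (bolt shear governs)

Bolt shear: A_b = π(20)²/4 = 314.16 mm². φR_n = 0.75 × 372 × 314.16 × 3 × 1 = 263.0 kN.
Bearing (10 mm plate, F_u = 450 MPa): end bolts L_c = 46 − 22/2 = 35, R_n = min(1.2×35×10×450, 2.4×20×10×450) = 189 kN/bolt; interior L_c = 66 − 22 = 44, R_n = 216 kN/bolt. φR_n = 0.75 × (1×189 + 2×216) = 465.8 kN.
Tension rupture (net): A_n = (141 − 1×24)×10 = 1170 mm² (U = 1.0, A_e = A_n). φR_n = 0.75 × 450 × 1170 = 394.9 kN.
Governing: min(263.0, 465.8, 394.9) = 263.0 kN → bolt shear.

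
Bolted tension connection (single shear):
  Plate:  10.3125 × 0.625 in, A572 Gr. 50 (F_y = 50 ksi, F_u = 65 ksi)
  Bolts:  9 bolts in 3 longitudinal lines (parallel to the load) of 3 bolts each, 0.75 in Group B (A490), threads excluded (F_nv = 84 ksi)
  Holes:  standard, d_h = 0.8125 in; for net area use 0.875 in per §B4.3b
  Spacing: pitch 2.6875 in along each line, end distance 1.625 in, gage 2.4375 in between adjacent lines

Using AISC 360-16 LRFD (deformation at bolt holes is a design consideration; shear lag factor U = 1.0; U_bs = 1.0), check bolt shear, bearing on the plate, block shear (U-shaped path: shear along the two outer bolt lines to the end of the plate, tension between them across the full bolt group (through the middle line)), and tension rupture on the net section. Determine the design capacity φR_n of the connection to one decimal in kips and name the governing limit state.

Bolt shear: A_b = π(0.75)²/4 = 0.44179 in². φR_n = 0.75 × 84 × 0.44179 × 9 × 1 = 250.5 kips.
Bearing (0.625 in plate, F_u = 65 ksi): end bolts L_c = 1.625 − 0.8125/2 = 1.21875, R_n = min(1.2×1.21875×0.625×65, 2.4×0.75×0.625×65) = 59.414 kips/bolt; interior L_c = 2.6875 − 0.8125 = 1.875, R_n = 73.125 kips/bolt. φR_n = 0.75 × (3×59.414 + 6×73.125) = 462.7 kips.
Block shear: shear path 2×[1.625+2×2.6875] = 2×7 in, A_gv = 8.75, A_nv = 2×(7 − 2.5×0.875)×0.625 = 6.0156 in²; tension across gage: (4.875 − 2×0.875)×0.625 = 1.9531 in². R_n = min(0.6×65×6.0156, 0.6×50×8.75) + 1.0×65×1.9531 = min(234.61, 262.5) + 126.95 = 361.56 kips. φR_n = 0.75 × 361.56 = 271.2 kips.
Tension rupture (net): A_n = (10.3125 − 3×0.875)×0.625 = 4.8047 in² (U = 1.0, A_e = A_n). φR_n = 0.75 × 65 × 4.8047 = 234.2 kips.
Governing: min(250.5, 462.7, 271.2, 234.2) = 234.2 kips → net-section rupture.

234.2 kips (net-section rupture governs)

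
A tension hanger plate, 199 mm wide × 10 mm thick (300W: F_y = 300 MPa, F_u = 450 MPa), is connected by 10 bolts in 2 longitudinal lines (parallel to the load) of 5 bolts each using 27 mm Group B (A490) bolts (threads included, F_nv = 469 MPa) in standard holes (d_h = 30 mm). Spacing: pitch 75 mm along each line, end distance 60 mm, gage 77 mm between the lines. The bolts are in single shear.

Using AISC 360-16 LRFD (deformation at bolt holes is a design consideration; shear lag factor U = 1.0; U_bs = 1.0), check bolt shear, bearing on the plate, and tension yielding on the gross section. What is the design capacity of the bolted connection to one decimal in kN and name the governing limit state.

537.3 kN (gross-section yield governs)

Bolt shear: A_b = π(27)²/4 = 572.56 mm². φR_n = 0.75 × 469 × 572.56 × 10 × 1 = 2014.0 kN.
Bearing (10 mm plate, F_u = 450 MPa): end bolts L_c = 60 − 30/2 = 45, R_n = min(1.2×45×10×450, 2.4×27×10×450) = 243 kN/bolt; interior L_c = 75 − 30 = 45, R_n = 243 kN/bolt. φR_n = 0.75 × (2×243 + 8×243) = 1822.5 kN.
Tension yield (gross): A_g = 199×10 = 1990 mm². φR_n = 0.90 × 300 × 1990 = 537.3 kN.
Governing: min(2014.0, 1822.5, 537.3) = 537.3 kN → gross-section yield.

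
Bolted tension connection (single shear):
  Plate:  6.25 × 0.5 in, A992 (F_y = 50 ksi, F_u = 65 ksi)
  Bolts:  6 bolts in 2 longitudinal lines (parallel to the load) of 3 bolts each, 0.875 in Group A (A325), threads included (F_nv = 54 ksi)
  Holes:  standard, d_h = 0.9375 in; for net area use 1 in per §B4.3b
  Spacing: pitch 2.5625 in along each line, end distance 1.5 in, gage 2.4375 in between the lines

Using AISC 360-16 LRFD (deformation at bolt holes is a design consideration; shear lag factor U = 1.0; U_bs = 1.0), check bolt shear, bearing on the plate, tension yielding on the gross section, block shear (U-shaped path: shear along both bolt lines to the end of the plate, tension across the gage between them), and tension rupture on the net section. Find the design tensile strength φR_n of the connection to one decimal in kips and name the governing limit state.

Bolt shear: A_b = π(0.875)²/4 = 0.60132 in². φR_n = 0.75 × 54 × 0.60132 × 6 × 1 = 146.1 kips.
Bearing (0.5 in plate, F_u = 65 ksi): end bolts L_c = 1.5 − 0.9375/2 = 1.03125, R_n = min(1.2×1.03125×0.5×65, 2.4×0.875×0.5×65) = 40.219 kips/bolt; interior L_c = 2.5625 − 0.9375 = 1.625, R_n = 63.375 kips/bolt. φR_n = 0.75 × (2×40.219 + 4×63.375) = 250.5 kips.
Tension yield (gross): A_g = 6.25×0.5 = 3.125 in². φR_n = 0.90 × 50 × 3.125 = 140.6 kips.
Block shear: shear path 2×[1.5+2×2.5625] = 2×6.625 in, A_gv = 6.625, A_nv = 2×(6.625 − 2.5×1)×0.5 = 4.125 in²; tension across gage: (2.4375 − 1×1)×0.5 = 0.71875 in². R_n = min(0.6×65×4.125, 0.6×50×6.625) + 1.0×65×0.71875 = min(160.88, 198.75) + 46.719 = 207.6 kips. φR_n = 0.75 × 207.6 = 155.7 kips.
Tension rupture (net): A_n = (6.25 − 2×1)×0.5 = 2.125 in² (U = 1.0, A_e = A_n). φR_n = 0.75 × 65 × 2.125 = 103.6 kips.
Governing: min(146.1, 250.5, 140.6, 155.7, 103.6) = 103.6 kips → net-section rupture.

103.6 kips (net-section rupture governs)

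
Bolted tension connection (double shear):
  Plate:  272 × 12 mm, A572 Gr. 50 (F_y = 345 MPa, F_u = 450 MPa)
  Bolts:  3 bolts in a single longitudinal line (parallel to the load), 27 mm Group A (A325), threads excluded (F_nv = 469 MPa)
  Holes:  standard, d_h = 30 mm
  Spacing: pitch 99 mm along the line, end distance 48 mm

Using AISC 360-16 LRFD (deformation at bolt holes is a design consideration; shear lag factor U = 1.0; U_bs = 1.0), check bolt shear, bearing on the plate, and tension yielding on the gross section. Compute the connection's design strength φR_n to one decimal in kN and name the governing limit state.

685.3 kN (bearing governs)

Bolt shear: A_b = π(27)²/4 = 572.56 mm². φR_n = 0.75 × 469 × 572.56 × 3 × 2 = 1208.4 kN.
Bearing (12 mm plate, F_u = 450 MPa): end bolts L_c = 48 − 30/2 = 33, R_n = min(1.2×33×12×450, 2.4×27×12×450) = 213.84 kN/bolt; interior L_c = 99 − 30 = 69, R_n = 349.92 kN/bolt. φR_n = 0.75 × (1×213.84 + 2×349.92) = 685.3 kN.
Tension yield (gross): A_g = 272×12 = 3264 mm². φR_n = 0.90 × 345 × 3264 = 1013.5 kN.
Governing: min(1208.4, 685.3, 1013.5) = 685.3 kN → bearing.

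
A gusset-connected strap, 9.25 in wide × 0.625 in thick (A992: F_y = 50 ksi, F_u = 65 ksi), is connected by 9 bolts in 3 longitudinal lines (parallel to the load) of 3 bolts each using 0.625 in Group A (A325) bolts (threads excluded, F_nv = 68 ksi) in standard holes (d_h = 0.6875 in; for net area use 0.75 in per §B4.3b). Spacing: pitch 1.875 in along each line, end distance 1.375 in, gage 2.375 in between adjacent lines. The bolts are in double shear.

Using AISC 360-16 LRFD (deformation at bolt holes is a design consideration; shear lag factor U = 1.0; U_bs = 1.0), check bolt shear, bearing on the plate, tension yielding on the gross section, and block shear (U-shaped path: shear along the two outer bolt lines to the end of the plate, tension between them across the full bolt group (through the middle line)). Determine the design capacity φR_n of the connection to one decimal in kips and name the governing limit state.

217.9 kips (block shear governs)

Bolt shear: A_b = π(0.625)²/4 = 0.3068 in². φR_n = 0.75 × 68 × 0.3068 × 9 × 2 = 281.6 kips.
Bearing (0.625 in plate, F_u = 65 ksi): end bolts L_c = 1.375 − 0.6875/2 = 1.03125, R_n = min(1.2×1.03125×0.625×65, 2.4×0.625×0.625×65) = 50.273 kips/bolt; interior L_c = 1.875 − 0.6875 = 1.1875, R_n = 57.891 kips/bolt. φR_n = 0.75 × (3×50.273 + 6×57.891) = 373.6 kips.
Tension yield (gross): A_g = 9.25×0.625 = 5.7813 in². φR_n = 0.90 × 50 × 5.7813 = 260.2 kips.
Block shear: shear path 2×[1.375+2×1.875] = 2×5.125 in, A_gv = 6.4063, A_nv = 2×(5.125 − 2.5×0.75)×0.625 = 4.0625 in²; tension across gage: (4.75 − 2×0.75)×0.625 = 2.0313 in². R_n = min(0.6×65×4.0625, 0.6×50×6.4063) + 1.0×65×2.0313 = min(158.44, 192.19) + 132.03 = 290.47 kips. φR_n = 0.75 × 290.47 = 217.9 kips.
Governing: min(281.6, 373.6, 260.2, 217.9) = 217.9 kips → block shear.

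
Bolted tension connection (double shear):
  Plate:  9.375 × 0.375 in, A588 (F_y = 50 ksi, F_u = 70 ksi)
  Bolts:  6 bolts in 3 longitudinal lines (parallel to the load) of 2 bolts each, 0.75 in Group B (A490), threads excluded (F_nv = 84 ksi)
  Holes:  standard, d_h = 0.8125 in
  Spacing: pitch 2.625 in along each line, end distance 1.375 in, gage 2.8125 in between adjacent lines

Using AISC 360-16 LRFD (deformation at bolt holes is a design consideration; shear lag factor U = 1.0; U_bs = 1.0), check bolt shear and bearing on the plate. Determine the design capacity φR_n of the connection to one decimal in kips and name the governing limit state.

Bolt shear: A_b = π(0.75)²/4 = 0.44179 in². φR_n = 0.75 × 84 × 0.44179 × 6 × 2 = 334.0 kips.
Bearing (0.375 in plate, F_u = 70 ksi): end bolts L_c = 1.375 − 0.8125/2 = 0.96875, R_n = min(1.2×0.96875×0.375×70, 2.4×0.75×0.375×70) = 30.516 kips/bolt; interior L_c = 2.625 − 0.8125 = 1.8125, R_n = 47.25 kips/bolt. φR_n = 0.75 × (3×30.516 + 3×47.25) = 175.0 kips.
Governing: min(334.0, 175.0) = 175.0 kips → bearing.

175.0 kips (bearing governs)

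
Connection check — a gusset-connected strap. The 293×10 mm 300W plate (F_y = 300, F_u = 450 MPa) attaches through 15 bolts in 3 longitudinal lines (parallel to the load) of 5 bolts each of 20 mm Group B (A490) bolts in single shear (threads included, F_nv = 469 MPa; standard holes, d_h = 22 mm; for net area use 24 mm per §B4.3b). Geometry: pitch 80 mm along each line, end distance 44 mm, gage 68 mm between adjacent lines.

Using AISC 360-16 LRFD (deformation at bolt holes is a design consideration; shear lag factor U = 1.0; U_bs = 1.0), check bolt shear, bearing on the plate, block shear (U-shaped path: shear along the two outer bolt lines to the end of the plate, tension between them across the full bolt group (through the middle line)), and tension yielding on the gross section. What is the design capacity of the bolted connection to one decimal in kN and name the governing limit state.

791.1 kN (gross-section yield governs)

Bolt shear: A_b = π(20)²/4 = 314.16 mm². φR_n = 0.75 × 469 × 314.16 × 15 × 1 = 1657.6 kN.
Bearing (10 mm plate, F_u = 450 MPa): end bolts L_c = 44 − 22/2 = 33, R_n = min(1.2×33×10×450, 2.4×20×10×450) = 178.2 kN/bolt; interior L_c = 80 − 22 = 58, R_n = 216 kN/bolt. φR_n = 0.75 × (3×178.2 + 12×216) = 2345.0 kN.
Block shear: shear path 2×[44+4×80] = 2×364 mm, A_gv = 7280, A_nv = 2×(364 − 4.5×24)×10 = 5120 mm²; tension across gage: (136 − 2×24)×10 = 880 mm². R_n = min(0.6×450×5120, 0.6×300×7280) + 1.0×450×880 = min(1382.4, 1310.4) + 396 = 1706.4 kN. φR_n = 0.75 × 1706.4 = 1279.8 kN.
Tension yield (gross): A_g = 293×10 = 2930 mm². φR_n = 0.90 × 300 × 2930 = 791.1 kN.
Governing: min(1657.6, 2345.0, 1279.8, 791.1) = 791.1 kN → gross-section yield.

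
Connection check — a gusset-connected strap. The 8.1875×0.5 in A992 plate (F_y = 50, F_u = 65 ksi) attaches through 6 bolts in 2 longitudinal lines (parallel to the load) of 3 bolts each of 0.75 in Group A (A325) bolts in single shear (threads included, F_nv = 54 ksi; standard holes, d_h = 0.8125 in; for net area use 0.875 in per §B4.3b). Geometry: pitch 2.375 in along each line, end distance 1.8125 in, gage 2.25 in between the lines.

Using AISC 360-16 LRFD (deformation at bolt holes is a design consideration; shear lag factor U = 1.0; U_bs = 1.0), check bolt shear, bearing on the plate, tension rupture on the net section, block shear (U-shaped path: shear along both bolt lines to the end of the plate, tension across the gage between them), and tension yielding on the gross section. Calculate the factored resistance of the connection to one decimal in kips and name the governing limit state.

Bolt shear: A_b = π(0.75)²/4 = 0.44179 in². φR_n = 0.75 × 54 × 0.44179 × 6 × 1 = 107.4 kips.
Bearing (0.5 in plate, F_u = 65 ksi): end bolts L_c = 1.8125 − 0.8125/2 = 1.40625, R_n = min(1.2×1.40625×0.5×65, 2.4×0.75×0.5×65) = 54.844 kips/bolt; interior L_c = 2.375 − 0.8125 = 1.5625, R_n = 58.5 kips/bolt. φR_n = 0.75 × (2×54.844 + 4×58.5) = 257.8 kips.
Tension rupture (net): A_n = (8.1875 − 2×0.875)×0.5 = 3.2188 in² (U = 1.0, A_e = A_n). φR_n = 0.75 × 65 × 3.2188 = 156.9 kips.
Block shear: shear path 2×[1.8125+2×2.375] = 2×6.5625 in, A_gv = 6.5625, A_nv = 2×(6.5625 − 2.5×0.875)×0.5 = 4.375 in²; tension across gage: (2.25 − 1×0.875)×0.5 = 0.6875 in². R_n = min(0.6×65×4.375, 0.6×50×6.5625) + 1.0×65×0.6875 = min(170.63, 196.88) + 44.688 = 215.32 kips. φR_n = 0.75 × 215.32 = 161.5 kips.
Tension yield (gross): A_g = 8.1875×0.5 = 4.0938 in². φR_n = 0.90 × 50 × 4.0938 = 184.2 kips.
Governing: min(107.4, 257.8, 156.9, 161.5, 184.2) = 107.4 kips → bolt shear.

107.4 kips (bolt shear governs)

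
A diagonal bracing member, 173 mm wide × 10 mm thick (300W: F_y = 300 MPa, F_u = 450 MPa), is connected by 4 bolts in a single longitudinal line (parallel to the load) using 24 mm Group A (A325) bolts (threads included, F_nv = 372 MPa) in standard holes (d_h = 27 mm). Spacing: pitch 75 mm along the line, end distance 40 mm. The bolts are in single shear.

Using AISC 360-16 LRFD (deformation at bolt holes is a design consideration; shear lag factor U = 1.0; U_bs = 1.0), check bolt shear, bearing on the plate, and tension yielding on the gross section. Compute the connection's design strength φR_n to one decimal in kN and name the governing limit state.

467.1 kN (gross-section yield governs)

Bolt shear: A_b = π(24)²/4 = 452.39 mm². φR_n = 0.75 × 372 × 452.39 × 4 × 1 = 504.9 kN.
Bearing (10 mm plate, F_u = 450 MPa): end bolts L_c = 40 − 27/2 = 26.5, R_n = min(1.2×26.5×10×450, 2.4×24×10×450) = 143.1 kN/bolt; interior L_c = 75 − 27 = 48, R_n = 259.2 kN/bolt. φR_n = 0.75 × (1×143.1 + 3×259.2) = 690.5 kN.
Tension yield (gross): A_g = 173×10 = 1730 mm². φR_n = 0.90 × 300 × 1730 = 467.1 kN.
Governing: min(504.9, 690.5, 467.1) = 467.1 kN → gross-section yield.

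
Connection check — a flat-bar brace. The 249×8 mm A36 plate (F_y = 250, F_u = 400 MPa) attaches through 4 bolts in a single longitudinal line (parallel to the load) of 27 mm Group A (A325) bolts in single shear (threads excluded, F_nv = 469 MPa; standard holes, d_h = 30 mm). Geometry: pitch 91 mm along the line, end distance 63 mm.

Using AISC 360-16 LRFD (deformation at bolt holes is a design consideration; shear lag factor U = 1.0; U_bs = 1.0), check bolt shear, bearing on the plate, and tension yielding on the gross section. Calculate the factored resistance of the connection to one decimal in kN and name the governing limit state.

448.2 kN (gross-section yield governs)

Bolt shear: A_b = π(27)²/4 = 572.56 mm². φR_n = 0.75 × 469 × 572.56 × 4 × 1 = 805.6 kN.
Bearing (8 mm plate, F_u = 400 MPa): end bolts L_c = 63 − 30/2 = 48, R_n = min(1.2×48×8×400, 2.4×27×8×400) = 184.32 kN/bolt; interior L_c = 91 − 30 = 61, R_n = 207.36 kN/bolt. φR_n = 0.75 × (1×184.32 + 3×207.36) = 604.8 kN.
Tension yield (gross): A_g = 249×8 = 1992 mm². φR_n = 0.90 × 250 × 1992 = 448.2 kN.
Governing: min(805.6, 604.8, 448.2) = 448.2 kN → gross-section yield.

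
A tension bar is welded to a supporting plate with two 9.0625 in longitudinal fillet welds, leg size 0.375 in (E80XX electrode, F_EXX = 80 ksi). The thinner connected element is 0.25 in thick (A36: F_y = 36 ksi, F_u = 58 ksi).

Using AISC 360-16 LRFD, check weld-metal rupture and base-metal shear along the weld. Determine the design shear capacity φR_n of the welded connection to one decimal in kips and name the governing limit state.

97.9 kips (base-metal shear governs)

Weld metal: throat = 0.707×0.375 = 0.26513 in, L = 2×9.0625 = 18.125 in. φR_n = 0.75 × 0.6 × 80 × 0.26513 × 18.125 = 173.0 kips.
Base metal shear (0.25 in plate): yield φR_n = 1.0×0.6×36×0.25×18.125 = 97.9 kips; rupture φR_n = 0.75×0.6×58×0.25×18.125 = 118.3 kips; take 97.9 kips (yield).
Governing: min(173.0, 97.9) = 97.9 kips → base-metal shear.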